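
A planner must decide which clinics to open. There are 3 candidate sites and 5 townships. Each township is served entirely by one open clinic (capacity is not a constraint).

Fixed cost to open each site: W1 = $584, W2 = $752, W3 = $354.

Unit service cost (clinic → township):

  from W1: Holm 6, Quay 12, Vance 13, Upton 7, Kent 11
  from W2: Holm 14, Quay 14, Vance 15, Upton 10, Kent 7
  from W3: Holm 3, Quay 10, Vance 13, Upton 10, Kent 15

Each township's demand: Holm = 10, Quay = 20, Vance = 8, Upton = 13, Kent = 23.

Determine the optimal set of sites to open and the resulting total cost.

Open W3 only; minimum total cost 1163.

For any fixed open set, each township goes to its cheapest open site; total = fixed + service.
{W3}: Holm→W3 3·10=30, Quay→W3 10·20=200, Vance→W3 13·8=104, Upton→W3 10·13=130, Kent→W3 15·23=345. Service 809; fixed 354; total 1163.
{W1}: Holm→W1 6·10=60, Quay→W1 12·20=240, Vance→W1 13·8=104, Upton→W1 7·13=91, Kent→W1 11·23=253. Service 748; fixed 584; total 1332.
{W2}: Holm→W2 14·10=140, Quay→W2 14·20=280, Vance→W2 15·8=120, Upton→W2 10·13=130, Kent→W2 7·23=161. Service 831; fixed 752; total 1583.
{W1, W2, W3}: service 586 + fixed 1690 = 2276
No other subset beats 1163.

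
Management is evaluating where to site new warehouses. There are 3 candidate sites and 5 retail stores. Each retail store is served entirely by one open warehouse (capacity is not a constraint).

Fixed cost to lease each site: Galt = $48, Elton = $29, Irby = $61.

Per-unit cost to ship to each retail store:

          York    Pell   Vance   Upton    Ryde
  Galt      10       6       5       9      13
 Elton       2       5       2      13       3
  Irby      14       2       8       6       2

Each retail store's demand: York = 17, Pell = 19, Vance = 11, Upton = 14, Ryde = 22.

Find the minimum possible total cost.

For any fixed open set, each retail store goes to its cheapest open site; total = fixed + service.
{Elton, Irby}: York→Elton 2·17=34, Pell→Irby 2·19=38, Vance→Elton 2·11=22, Upton→Irby 6·14=84, Ryde→Irby 2·22=44. Service 222; fixed 90; total 312.
{Galt, Elton, Irby}: service 222 + fixed 138 = 360
{Galt, Elton}: York→Elton 2·17=34, Pell→Elton 5·19=95, Vance→Elton 2·11=22, Upton→Galt 9·14=126, Ryde→Elton 3·22=66. Service 343; fixed 77; total 420.
{Elton}: service 399 + fixed 29 = 428
No other subset beats 312.

Minimum total cost: 312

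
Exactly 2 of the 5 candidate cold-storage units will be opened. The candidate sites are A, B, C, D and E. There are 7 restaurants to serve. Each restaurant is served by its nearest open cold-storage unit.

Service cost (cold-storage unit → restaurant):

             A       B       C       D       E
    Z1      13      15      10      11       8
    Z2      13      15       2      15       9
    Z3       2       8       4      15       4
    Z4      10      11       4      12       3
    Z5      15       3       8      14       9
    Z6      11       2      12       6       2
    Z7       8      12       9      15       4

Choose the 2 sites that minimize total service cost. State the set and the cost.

With exactly 2 open, each restaurant uses its cheapest among the chosen.
{C, E}: Z1→E 8, Z2→C 2, Z3→C 4, Z4→E 3, Z5→C 8, Z6→E 2, Z7→E 4. Service cost 31.
{B, E}: service cost 33
{B, C}: service cost 34
Among all 10 size-2 choices, {C, E} is lowest.

Choose C and E; total service cost 31.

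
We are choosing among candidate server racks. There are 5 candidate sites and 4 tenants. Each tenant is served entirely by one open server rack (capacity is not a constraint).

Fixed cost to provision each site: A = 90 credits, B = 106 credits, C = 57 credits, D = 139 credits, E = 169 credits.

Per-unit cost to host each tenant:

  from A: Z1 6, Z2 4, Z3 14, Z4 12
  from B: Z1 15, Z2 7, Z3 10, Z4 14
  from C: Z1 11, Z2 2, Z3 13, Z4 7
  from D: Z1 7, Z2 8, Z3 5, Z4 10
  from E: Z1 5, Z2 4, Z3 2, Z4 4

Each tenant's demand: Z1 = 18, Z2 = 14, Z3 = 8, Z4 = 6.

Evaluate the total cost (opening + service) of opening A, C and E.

Each tenant is assigned to its cheapest site among the open ones.
{A, C, E}: Z1→E 5·18=90, Z2→C 2·14=28, Z3→E 2·8=16, Z4→E 4·6=24. Service 158; fixed 316; total 474.

Total cost: 474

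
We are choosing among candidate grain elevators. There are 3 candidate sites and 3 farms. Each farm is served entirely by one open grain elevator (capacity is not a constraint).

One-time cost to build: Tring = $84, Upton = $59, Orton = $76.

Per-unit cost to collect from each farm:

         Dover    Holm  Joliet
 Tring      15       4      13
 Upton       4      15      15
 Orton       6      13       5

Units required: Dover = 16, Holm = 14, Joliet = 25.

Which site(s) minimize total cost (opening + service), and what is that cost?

Open Tring and Orton; minimum total cost 437.

For any fixed open set, each farm goes to its cheapest open site; total = fixed + service.
{Tring, Orton}: Dover→Orton 6·16=96, Holm→Tring 4·14=56, Joliet→Orton 5·25=125. Service 277; fixed 160; total 437.
{Tring, Upton, Orton}: Dover→Upton 4·16=64, Holm→Tring 4·14=56, Joliet→Orton 5·25=125. Service 245; fixed 219; total 464.
{Orton}: Dover→Orton 6·16=96, Holm→Orton 13·14=182, Joliet→Orton 5·25=125. Service 403; fixed 76; total 479.
{Upton}: Dover→Upton 4·16=64, Holm→Upton 15·14=210, Joliet→Upton 15·25=375. Service 649; fixed 59; total 708.
No other subset beats 437.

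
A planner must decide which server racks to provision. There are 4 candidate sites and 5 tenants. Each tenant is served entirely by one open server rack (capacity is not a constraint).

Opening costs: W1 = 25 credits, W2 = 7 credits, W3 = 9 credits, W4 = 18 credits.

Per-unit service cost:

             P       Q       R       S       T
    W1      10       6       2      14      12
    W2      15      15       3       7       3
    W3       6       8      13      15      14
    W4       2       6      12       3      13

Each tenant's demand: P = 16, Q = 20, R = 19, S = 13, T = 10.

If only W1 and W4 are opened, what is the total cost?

Each tenant is assigned to its cheapest site among the open ones.
{W1, W4}: P→W4 2·16=32, Q→W1 6·20=120, R→W1 2·19=38, S→W4 3·13=39, T→W1 12·10=120. Service 349; fixed 43; total 392.

Total cost: 392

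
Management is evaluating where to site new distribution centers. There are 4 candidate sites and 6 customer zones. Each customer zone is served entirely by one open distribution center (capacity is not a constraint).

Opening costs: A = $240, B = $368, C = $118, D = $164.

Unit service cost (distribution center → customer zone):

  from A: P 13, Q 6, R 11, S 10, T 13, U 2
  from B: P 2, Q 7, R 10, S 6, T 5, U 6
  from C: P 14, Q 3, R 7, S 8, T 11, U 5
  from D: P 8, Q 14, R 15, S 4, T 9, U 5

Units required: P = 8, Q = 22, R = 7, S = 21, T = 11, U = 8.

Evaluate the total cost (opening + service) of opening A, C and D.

Each customer zone is assigned to its cheapest site among the open ones.
{A, C, D}: P→D 8·8=64, Q→C 3·22=66, R→C 7·7=49, S→D 4·21=84, T→D 9·11=99, U→A 2·8=16. Service 378; fixed 522; total 900.

Total cost: 900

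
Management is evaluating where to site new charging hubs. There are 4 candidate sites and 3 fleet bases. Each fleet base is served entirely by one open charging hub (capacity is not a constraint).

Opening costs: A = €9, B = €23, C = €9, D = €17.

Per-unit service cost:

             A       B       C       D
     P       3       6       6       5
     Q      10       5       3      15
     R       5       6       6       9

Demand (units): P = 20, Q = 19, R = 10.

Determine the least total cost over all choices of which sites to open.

For any fixed open set, each fleet base goes to its cheapest open site; total = fixed + service.
{A, C}: P→A 3·20=60, Q→C 3·19=57, R→A 5·10=50. Service 167; fixed 18; total 185.
{A, C, D}: service 167 + fixed 35 = 202
{A, B, C}: service 167 + fixed 41 = 208
{A, B, C, D}: service 167 + fixed 58 = 225
No other subset beats 185.

Minimum total cost: 185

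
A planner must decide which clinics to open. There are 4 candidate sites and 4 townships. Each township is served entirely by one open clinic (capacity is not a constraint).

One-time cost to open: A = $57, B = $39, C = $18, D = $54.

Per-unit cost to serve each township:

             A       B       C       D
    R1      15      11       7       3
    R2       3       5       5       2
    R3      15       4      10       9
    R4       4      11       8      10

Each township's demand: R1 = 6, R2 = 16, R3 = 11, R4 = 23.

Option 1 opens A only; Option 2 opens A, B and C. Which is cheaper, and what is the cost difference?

Option 1: {A}: R1→A 15·6=90, R2→A 3·16=48, R3→A 15·11=165, R4→A 4·23=92. Service 395; fixed 57; total 452.
Option 2: {A, B, C}: R1→C 7·6=42, R2→A 3·16=48, R3→B 4·11=44, R4→A 4·23=92. Service 226; fixed 114; total 340.
Difference: |452 − 340| = 112.

Option 2 is cheaper by 112.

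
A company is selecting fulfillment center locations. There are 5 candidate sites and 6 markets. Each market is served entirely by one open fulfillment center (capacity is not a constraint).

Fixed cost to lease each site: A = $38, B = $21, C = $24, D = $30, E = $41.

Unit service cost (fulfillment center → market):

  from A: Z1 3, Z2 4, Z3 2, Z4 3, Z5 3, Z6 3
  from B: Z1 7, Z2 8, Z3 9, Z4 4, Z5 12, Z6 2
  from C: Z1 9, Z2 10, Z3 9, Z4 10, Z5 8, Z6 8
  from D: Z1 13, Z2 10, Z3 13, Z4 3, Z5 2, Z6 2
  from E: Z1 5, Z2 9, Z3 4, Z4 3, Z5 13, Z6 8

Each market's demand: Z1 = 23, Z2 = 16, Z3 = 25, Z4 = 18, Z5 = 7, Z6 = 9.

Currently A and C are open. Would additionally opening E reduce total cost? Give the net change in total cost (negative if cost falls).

No — net change +41 (cost rises by 41).

Current service cost with {A, C}: 285.
Adding E: each market re-picks its cheapest; new service cost 285, saving 0.
Extra fixed cost: 41. Net change = 41 − 0 = 41.
(Totals: 347 → 388.)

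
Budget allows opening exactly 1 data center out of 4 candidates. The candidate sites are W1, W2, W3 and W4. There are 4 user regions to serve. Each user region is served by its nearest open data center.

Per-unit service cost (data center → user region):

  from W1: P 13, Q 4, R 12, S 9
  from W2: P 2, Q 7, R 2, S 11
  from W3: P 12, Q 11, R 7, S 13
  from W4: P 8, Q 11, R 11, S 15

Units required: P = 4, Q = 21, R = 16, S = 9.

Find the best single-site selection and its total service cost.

With exactly 1 open, each user region uses its cheapest among the chosen.
{W2}: P→W2 2·4=8, Q→W2 7·21=147, R→W2 2·16=32, S→W2 11·9=99. Service cost 286.
{W1}: service cost 409
{W3}: service cost 508
Among all 4 size-1 choices, {W2} is lowest.

Choose W2 only; total service cost 286.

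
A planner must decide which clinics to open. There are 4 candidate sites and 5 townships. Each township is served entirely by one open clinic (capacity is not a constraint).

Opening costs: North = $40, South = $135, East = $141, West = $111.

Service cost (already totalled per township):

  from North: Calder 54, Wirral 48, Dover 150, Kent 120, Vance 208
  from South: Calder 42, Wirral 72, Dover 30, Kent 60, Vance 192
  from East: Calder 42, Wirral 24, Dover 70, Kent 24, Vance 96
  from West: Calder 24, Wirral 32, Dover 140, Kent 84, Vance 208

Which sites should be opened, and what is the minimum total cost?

For any fixed open set, each township goes to its cheapest open site; total = fixed + service.
{East}: Calder→East 42, Wirral→East 24, Dover→East 70, Kent→East 24, Vance→East 96. Service 256; fixed 141; total 397.
{North, East}: service 256 + fixed 181 = 437
{East, West}: service 238 + fixed 252 = 490
{North, South, East, West}: Calder→West 24, Wirral→East 24, Dover→South 30, Kent→East 24, Vance→East 96. Service 198; fixed 427; total 625.
(All 15 nonempty subsets were checked; East only is lowest.)

Open East only; minimum total cost 397.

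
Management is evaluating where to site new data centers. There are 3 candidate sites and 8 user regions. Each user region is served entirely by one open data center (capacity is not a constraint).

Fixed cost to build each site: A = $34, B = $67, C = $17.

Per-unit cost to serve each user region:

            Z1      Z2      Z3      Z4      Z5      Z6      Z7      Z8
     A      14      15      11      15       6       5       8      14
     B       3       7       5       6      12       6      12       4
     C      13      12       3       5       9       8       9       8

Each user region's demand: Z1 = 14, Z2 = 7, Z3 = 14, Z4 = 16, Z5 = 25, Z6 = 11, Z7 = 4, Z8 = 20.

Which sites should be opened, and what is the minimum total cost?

Open A, B and C; minimum total cost 648.

For any fixed open set, each user region goes to its cheapest open site; total = fixed + service.
{A, B, C}: Z1→B 3·14=42, Z2→B 7·7=49, Z3→C 3·14=42, Z4→C 5·16=80, Z5→A 6·25=150, Z6→A 5·11=55, Z7→A 8·4=32, Z8→B 4·20=80. Service 530; fixed 118; total 648.
{A, B}: Z1→B 3·14=42, Z2→B 7·7=49, Z3→B 5·14=70, Z4→B 6·16=96, Z5→A 6·25=150, Z6→A 5·11=55, Z7→A 8·4=32, Z8→B 4·20=80. Service 574; fixed 101; total 675.
{B, C}: service 620 + fixed 84 = 704
{C}: Z1→C 13·14=182, Z2→C 12·7=84, Z3→C 3·14=42, Z4→C 5·16=80, Z5→C 9·25=225, Z6→C 8·11=88, Z7→C 9·4=36, Z8→C 8·20=160. Service 897; fixed 17; total 914.
(All 7 nonempty subsets were checked; A, B and C is lowest.)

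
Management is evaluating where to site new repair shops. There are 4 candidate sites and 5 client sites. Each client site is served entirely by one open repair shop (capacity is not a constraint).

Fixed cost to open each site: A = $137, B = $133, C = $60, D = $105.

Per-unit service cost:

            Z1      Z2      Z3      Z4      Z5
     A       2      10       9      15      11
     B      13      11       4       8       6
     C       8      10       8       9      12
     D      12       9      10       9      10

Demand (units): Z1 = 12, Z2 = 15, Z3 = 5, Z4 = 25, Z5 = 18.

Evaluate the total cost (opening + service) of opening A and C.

Each client site is assigned to its cheapest site among the open ones.
{A, C}: Z1→A 2·12=24, Z2→A 10·15=150, Z3→C 8·5=40, Z4→C 9·25=225, Z5→A 11·18=198. Service 637; fixed 197; total 834.

Total cost: 834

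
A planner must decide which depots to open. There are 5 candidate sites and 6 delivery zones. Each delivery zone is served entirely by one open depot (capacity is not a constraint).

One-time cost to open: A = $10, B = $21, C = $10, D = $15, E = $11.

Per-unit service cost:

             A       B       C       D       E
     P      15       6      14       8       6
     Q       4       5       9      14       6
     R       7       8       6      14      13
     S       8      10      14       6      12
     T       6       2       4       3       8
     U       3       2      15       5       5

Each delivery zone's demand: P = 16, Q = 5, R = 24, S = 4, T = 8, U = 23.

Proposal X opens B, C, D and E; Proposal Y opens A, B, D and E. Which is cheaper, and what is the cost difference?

Proposal X: {B, C, D, E}: P→B 6·16=96, Q→B 5·5=25, R→C 6·24=144, S→D 6·4=24, T→B 2·8=16, U→B 2·23=46. Service 351; fixed 57; total 408.
Proposal Y: {A, B, D, E}: P→B 6·16=96, Q→A 4·5=20, R→A 7·24=168, S→D 6·4=24, T→B 2·8=16, U→B 2·23=46. Service 370; fixed 57; total 427.
Difference: |408 − 427| = 19.

Proposal X is cheaper by 19.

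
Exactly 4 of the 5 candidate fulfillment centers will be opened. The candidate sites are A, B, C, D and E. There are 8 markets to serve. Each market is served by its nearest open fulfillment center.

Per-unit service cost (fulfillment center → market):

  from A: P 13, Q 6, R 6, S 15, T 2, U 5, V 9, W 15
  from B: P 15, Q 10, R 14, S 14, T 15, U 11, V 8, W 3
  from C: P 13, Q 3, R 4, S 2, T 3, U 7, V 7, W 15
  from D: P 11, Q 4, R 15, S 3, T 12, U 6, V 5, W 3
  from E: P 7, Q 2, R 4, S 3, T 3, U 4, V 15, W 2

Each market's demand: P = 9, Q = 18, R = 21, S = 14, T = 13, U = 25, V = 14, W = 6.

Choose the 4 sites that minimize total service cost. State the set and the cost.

With exactly 4 open, each market uses its cheapest among the chosen.
{A, C, D, E}: P→E 7·9=63, Q→E 2·18=36, R→C 4·21=84, S→C 2·14=28, T→A 2·13=26, U→E 4·25=100, V→D 5·14=70, W→E 2·6=12. Service cost 419.
{B, C, D, E}: service cost 432
{A, B, D, E}: service cost 433
Among all 5 size-4 choices, {A, C, D, E} is lowest.

Choose A, C, D and E; total service cost 419.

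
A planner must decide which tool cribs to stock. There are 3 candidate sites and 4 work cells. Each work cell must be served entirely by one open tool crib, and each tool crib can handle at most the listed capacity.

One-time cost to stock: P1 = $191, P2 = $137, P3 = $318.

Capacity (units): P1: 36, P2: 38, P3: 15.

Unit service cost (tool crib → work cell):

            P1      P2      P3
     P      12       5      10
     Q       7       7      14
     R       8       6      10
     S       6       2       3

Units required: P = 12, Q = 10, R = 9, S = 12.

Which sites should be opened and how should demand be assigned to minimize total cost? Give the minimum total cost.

Minimum total cost: 536

Open {P1, P2}: P→P2 5·12=60, Q→P1 7·10=70, R→P2 6·9=54, S→P2 2·12=24.
Loads: P1 carries 10/36, P2 carries 33/38. Service 208; fixed 328; total 536.
Next best feasible plan costs 554.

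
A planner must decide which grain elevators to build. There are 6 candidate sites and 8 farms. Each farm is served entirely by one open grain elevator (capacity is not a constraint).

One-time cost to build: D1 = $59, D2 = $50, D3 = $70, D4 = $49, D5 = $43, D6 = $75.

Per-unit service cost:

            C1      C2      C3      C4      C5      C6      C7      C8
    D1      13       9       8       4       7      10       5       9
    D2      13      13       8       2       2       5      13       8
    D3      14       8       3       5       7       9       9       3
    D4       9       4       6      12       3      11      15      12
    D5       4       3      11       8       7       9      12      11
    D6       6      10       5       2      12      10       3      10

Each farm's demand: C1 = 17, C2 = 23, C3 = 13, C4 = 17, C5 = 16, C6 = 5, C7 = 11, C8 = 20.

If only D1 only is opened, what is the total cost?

Each farm is assigned to its cheapest site among the open ones.
{D1}: C1→D1 13·17=221, C2→D1 9·23=207, C3→D1 8·13=104, C4→D1 4·17=68, C5→D1 7·16=112, C6→D1 10·5=50, C7→D1 5·11=55, C8→D1 9·20=180. Service 997; fixed 59; total 1056.

Total cost: 1056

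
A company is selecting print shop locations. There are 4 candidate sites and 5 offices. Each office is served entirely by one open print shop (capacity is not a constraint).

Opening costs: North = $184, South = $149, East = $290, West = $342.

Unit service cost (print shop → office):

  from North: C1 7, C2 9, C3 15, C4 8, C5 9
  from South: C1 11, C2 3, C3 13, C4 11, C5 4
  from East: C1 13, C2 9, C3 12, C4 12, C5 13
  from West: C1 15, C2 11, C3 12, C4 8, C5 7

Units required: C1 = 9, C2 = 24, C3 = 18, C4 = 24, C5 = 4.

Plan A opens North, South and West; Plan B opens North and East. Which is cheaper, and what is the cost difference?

Plan A: {North, South, West}: C1→North 7·9=63, C2→South 3·24=72, C3→West 12·18=216, C4→North 8·24=192, C5→South 4·4=16. Service 559; fixed 675; total 1234.
Plan B: {North, East}: C1→North 7·9=63, C2→North 9·24=216, C3→East 12·18=216, C4→North 8·24=192, C5→North 9·4=36. Service 723; fixed 474; total 1197.
Difference: |1234 − 1197| = 37.

Plan B is cheaper by 37.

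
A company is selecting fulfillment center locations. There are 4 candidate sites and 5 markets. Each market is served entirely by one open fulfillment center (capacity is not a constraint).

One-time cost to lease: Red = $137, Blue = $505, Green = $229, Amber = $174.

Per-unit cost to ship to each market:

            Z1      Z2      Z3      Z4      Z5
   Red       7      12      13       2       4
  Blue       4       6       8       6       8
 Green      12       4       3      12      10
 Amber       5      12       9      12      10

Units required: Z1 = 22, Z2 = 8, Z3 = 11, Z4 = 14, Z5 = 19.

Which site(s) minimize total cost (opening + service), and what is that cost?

For any fixed open set, each market goes to its cheapest open site; total = fixed + service.
{Red}: Z1→Red 7·22=154, Z2→Red 12·8=96, Z3→Red 13·11=143, Z4→Red 2·14=28, Z5→Red 4·19=76. Service 497; fixed 137; total 634.
{Red, Green}: service 323 + fixed 366 = 689
{Red, Amber}: service 409 + fixed 311 = 720
{Red, Blue, Green, Amber}: service 257 + fixed 1045 = 1302
(All 15 nonempty subsets were checked; Red only is lowest.)

Open Red only; minimum total cost 634.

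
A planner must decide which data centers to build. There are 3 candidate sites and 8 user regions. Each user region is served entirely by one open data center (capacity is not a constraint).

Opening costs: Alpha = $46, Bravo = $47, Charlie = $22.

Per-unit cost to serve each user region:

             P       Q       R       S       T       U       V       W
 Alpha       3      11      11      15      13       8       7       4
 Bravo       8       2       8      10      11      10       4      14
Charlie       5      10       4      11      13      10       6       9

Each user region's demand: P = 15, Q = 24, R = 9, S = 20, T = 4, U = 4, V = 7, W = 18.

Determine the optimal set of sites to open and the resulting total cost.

For any fixed open set, each user region goes to its cheapest open site; total = fixed + service.
{Alpha, Bravo, Charlie}: P→Alpha 3·15=45, Q→Bravo 2·24=48, R→Charlie 4·9=36, S→Bravo 10·20=200, T→Bravo 11·4=44, U→Alpha 8·4=32, V→Bravo 4·7=28, W→Alpha 4·18=72. Service 505; fixed 115; total 620.
{Alpha, Bravo}: service 541 + fixed 93 = 634
{Bravo, Charlie}: service 633 + fixed 69 = 702
{Charlie}: service 867 + fixed 22 = 889
No other subset beats 620.

Open Alpha, Bravo and Charlie; minimum total cost 620.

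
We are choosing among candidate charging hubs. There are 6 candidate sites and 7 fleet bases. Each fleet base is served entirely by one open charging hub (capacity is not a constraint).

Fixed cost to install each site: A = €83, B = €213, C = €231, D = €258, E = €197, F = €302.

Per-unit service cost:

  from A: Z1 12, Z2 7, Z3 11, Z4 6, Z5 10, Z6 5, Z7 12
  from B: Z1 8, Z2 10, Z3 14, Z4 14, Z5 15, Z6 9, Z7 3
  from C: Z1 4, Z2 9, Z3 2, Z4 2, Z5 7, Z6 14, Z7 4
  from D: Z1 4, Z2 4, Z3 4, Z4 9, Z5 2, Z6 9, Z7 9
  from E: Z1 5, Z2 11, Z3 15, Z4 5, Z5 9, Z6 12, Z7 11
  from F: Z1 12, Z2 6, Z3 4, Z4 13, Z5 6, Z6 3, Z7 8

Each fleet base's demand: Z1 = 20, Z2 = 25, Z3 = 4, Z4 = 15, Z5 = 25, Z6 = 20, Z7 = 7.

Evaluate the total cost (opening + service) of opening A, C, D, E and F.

Total cost: 1427

Each fleet base is assigned to its cheapest site among the open ones.
{A, C, D, E, F}: Z1→C 4·20=80, Z2→D 4·25=100, Z3→C 2·4=8, Z4→C 2·15=30, Z5→D 2·25=50, Z6→F 3·20=60, Z7→C 4·7=28. Service 356; fixed 1071; total 1427.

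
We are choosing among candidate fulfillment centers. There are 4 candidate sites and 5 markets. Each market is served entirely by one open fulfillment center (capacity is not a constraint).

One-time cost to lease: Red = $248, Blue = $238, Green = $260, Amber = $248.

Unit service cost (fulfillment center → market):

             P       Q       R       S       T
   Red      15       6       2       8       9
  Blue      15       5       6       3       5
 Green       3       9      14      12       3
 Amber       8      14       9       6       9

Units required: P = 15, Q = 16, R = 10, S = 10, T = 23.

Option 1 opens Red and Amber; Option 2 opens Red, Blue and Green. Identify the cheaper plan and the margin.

Option 1: {Red, Amber}: P→Amber 8·15=120, Q→Red 6·16=96, R→Red 2·10=20, S→Amber 6·10=60, T→Red 9·23=207. Service 503; fixed 496; total 999.
Option 2: {Red, Blue, Green}: P→Green 3·15=45, Q→Blue 5·16=80, R→Red 2·10=20, S→Blue 3·10=30, T→Green 3·23=69. Service 244; fixed 746; total 990.
Difference: |999 − 990| = 9.

Option 2 is cheaper by 9.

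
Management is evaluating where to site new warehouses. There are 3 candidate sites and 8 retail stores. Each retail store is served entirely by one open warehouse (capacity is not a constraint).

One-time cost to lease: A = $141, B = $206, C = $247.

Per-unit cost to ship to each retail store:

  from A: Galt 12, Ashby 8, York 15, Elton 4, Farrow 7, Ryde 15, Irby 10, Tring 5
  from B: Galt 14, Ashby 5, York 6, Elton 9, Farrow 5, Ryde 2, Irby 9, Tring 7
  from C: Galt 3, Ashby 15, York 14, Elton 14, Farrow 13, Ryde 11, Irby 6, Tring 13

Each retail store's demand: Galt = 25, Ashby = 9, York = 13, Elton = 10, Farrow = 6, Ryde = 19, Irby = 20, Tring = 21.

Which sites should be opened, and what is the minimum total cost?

For any fixed open set, each retail store goes to its cheapest open site; total = fixed + service.
{B, C}: Galt→C 3·25=75, Ashby→B 5·9=45, York→B 6·13=78, Elton→B 9·10=90, Farrow→B 5·6=30, Ryde→B 2·19=38, Irby→C 6·20=120, Tring→B 7·21=147. Service 623; fixed 453; total 1076.
{A, B, C}: service 531 + fixed 594 = 1125
{A, B}: service 816 + fixed 347 = 1163
{A}: service 1239 + fixed 141 = 1380
(All 7 nonempty subsets were checked; B and C is lowest.)

Open B and C; minimum total cost 1076.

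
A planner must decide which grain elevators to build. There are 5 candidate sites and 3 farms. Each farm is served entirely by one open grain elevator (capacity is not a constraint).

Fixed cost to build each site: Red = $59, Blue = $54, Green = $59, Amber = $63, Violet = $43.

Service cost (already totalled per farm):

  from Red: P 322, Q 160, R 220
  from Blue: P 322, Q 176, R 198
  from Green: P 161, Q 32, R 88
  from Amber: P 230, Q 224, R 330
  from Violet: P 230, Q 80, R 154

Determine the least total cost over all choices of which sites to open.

Minimum total cost: 340

For any fixed open set, each farm goes to its cheapest open site; total = fixed + service.
{Green}: P→Green 161, Q→Green 32, R→Green 88. Service 281; fixed 59; total 340.
{Green, Violet}: service 281 + fixed 102 = 383
{Blue, Green}: service 281 + fixed 113 = 394
{Red, Blue, Green, Amber, Violet}: service 281 + fixed 278 = 559
No other subset beats 340.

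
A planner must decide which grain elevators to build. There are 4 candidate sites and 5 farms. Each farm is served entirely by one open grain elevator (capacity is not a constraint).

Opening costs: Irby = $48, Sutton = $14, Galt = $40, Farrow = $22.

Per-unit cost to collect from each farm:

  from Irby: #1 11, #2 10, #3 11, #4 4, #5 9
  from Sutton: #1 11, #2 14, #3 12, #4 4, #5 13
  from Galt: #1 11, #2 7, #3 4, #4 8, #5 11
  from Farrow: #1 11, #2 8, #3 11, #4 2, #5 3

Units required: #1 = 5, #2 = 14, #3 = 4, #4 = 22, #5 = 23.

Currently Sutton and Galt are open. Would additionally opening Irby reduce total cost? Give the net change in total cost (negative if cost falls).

Current service cost with {Sutton, Galt}: 510.
Adding Irby: each farm re-picks its cheapest; new service cost 464, saving 46.
Extra fixed cost: 48. Net change = 48 − 46 = 2.
(Totals: 564 → 566.)

No — net change +2 (cost rises by 2).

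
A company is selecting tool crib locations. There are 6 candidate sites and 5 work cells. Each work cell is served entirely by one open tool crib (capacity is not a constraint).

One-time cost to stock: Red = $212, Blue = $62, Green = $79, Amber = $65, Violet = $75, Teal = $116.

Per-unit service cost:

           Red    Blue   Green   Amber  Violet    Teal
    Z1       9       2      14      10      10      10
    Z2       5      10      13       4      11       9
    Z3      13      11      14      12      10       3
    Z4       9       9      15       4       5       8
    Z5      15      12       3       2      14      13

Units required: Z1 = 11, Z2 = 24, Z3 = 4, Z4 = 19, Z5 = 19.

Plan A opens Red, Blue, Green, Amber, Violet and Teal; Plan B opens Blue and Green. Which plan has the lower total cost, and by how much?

Plan B is cheaper by 178.

Plan A: {Red, Blue, Green, Amber, Violet, Teal}: Z1→Blue 2·11=22, Z2→Amber 4·24=96, Z3→Teal 3·4=12, Z4→Amber 4·19=76, Z5→Amber 2·19=38. Service 244; fixed 609; total 853.
Plan B: {Blue, Green}: Z1→Blue 2·11=22, Z2→Blue 10·24=240, Z3→Blue 11·4=44, Z4→Blue 9·19=171, Z5→Green 3·19=57. Service 534; fixed 141; total 675.
Difference: |853 − 675| = 178.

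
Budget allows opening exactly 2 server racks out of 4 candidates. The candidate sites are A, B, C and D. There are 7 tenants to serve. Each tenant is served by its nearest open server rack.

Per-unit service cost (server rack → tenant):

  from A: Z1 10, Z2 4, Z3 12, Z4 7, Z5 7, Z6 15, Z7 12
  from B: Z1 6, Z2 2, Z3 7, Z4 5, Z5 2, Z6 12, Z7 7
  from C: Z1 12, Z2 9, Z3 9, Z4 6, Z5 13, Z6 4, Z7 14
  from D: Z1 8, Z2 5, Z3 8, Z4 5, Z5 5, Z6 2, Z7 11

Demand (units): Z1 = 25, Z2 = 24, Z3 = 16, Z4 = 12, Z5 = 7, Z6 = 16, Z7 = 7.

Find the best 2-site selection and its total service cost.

Choose B and D; total service cost 465.

With exactly 2 open, each tenant uses its cheapest among the chosen.
{B, D}: Z1→B 6·25=150, Z2→B 2·24=48, Z3→B 7·16=112, Z4→B 5·12=60, Z5→B 2·7=14, Z6→D 2·16=32, Z7→B 7·7=49. Service cost 465.
{B, C}: service cost 497
{A, B}: service cost 625
Among all 6 size-2 choices, {B, D} is lowest.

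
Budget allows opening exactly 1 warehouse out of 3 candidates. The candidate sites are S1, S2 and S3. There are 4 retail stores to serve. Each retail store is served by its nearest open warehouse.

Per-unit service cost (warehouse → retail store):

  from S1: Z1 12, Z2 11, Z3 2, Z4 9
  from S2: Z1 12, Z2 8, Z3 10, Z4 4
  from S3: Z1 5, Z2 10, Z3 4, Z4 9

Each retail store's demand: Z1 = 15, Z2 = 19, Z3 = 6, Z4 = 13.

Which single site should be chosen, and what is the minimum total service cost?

Choose S3 only; total service cost 406.

With exactly 1 open, each retail store uses its cheapest among the chosen.
{S3}: Z1→S3 5·15=75, Z2→S3 10·19=190, Z3→S3 4·6=24, Z4→S3 9·13=117. Service cost 406.
{S2}: service cost 444
{S1}: service cost 518
Among all 3 size-1 choices, {S3} is lowest.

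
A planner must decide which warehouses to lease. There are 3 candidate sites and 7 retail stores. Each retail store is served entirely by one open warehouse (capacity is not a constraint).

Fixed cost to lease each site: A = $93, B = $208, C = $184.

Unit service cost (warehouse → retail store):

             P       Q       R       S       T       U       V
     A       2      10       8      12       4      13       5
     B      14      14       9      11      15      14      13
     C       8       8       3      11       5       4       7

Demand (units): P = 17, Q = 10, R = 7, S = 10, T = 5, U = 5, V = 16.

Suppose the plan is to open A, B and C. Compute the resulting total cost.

Total cost: 850

Each retail store is assigned to its cheapest site among the open ones.
{A, B, C}: P→A 2·17=34, Q→C 8·10=80, R→C 3·7=21, S→B 11·10=110, T→A 4·5=20, U→C 4·5=20, V→A 5·16=80. Service 365; fixed 485; total 850.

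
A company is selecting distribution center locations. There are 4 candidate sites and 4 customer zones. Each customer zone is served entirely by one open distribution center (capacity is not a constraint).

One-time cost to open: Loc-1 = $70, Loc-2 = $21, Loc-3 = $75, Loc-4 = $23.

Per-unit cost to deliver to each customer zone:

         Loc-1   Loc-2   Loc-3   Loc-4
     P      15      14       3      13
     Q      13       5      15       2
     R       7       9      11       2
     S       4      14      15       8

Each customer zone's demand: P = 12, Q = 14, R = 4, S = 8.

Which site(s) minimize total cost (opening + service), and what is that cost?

For any fixed open set, each customer zone goes to its cheapest open site; total = fixed + service.
{Loc-3, Loc-4}: P→Loc-3 3·12=36, Q→Loc-4 2·14=28, R→Loc-4 2·4=8, S→Loc-4 8·8=64. Service 136; fixed 98; total 234.
{Loc-2, Loc-3, Loc-4}: service 136 + fixed 119 = 255
{Loc-1, Loc-3, Loc-4}: service 104 + fixed 168 = 272
{Loc-1, Loc-2, Loc-3, Loc-4}: service 104 + fixed 189 = 293
No other subset beats 234.

Open Loc-3 and Loc-4; minimum total cost 234.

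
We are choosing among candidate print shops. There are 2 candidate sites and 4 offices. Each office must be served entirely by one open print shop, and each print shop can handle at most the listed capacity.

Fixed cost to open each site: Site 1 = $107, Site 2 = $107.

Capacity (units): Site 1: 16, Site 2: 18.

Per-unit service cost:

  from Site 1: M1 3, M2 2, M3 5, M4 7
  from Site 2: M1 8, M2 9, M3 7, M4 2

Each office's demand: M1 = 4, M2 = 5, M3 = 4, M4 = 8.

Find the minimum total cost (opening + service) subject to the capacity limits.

Minimum total cost: 272

Open {Site 1, Site 2}: M1→Site 1 3·4=12, M2→Site 1 2·5=10, M3→Site 1 5·4=20, M4→Site 2 2·8=16.
Loads: Site 1 carries 13/16, Site 2 carries 8/18. Service 58; fixed 214; total 272.
Next best feasible plan costs 280.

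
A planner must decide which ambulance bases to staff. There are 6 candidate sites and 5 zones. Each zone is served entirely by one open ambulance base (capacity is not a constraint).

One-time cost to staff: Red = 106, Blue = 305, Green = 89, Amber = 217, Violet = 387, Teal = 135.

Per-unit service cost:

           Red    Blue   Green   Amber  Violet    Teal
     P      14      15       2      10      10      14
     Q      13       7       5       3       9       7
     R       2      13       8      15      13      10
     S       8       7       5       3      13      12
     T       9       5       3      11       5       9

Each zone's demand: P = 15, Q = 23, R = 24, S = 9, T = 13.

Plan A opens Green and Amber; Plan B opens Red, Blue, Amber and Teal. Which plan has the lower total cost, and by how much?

Plan A: {Green, Amber}: P→Green 2·15=30, Q→Amber 3·23=69, R→Green 8·24=192, S→Amber 3·9=27, T→Green 3·13=39. Service 357; fixed 306; total 663.
Plan B: {Red, Blue, Amber, Teal}: P→Amber 10·15=150, Q→Amber 3·23=69, R→Red 2·24=48, S→Amber 3·9=27, T→Blue 5·13=65. Service 359; fixed 763; total 1122.
Difference: |663 − 1122| = 459.

Plan A is cheaper by 459.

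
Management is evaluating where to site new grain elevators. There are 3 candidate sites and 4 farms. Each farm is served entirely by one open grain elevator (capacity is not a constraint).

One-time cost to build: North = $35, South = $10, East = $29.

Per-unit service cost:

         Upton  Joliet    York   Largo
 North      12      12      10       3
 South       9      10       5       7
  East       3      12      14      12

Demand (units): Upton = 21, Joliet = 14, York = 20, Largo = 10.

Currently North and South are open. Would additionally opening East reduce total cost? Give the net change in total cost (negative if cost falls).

Current service cost with {North, South}: 459.
Adding East: each farm re-picks its cheapest; new service cost 333, saving 126.
Extra fixed cost: 29. Net change = 29 − 126 = -97.
(Totals: 504 → 407.)

Yes — net change −97 (cost falls by 97).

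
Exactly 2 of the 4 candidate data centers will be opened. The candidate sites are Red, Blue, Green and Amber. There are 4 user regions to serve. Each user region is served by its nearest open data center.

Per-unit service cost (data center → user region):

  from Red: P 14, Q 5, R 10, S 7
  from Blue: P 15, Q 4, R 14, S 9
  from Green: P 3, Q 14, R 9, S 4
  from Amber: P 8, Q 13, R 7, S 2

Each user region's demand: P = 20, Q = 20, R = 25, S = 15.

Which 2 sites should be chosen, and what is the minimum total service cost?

Choose Blue and Green; total service cost 425.

With exactly 2 open, each user region uses its cheapest among the chosen.
{Blue, Green}: P→Green 3·20=60, Q→Blue 4·20=80, R→Green 9·25=225, S→Green 4·15=60. Service cost 425.
{Red, Green}: service cost 445
{Blue, Amber}: service cost 445
Among all 6 size-2 choices, {Blue, Green} is lowest.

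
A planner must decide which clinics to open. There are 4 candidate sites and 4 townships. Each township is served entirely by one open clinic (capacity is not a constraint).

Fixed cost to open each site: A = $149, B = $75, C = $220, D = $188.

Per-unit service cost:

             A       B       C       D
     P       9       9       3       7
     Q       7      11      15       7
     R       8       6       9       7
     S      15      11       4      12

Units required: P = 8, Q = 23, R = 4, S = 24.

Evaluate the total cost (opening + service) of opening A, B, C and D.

Total cost: 937

Each township is assigned to its cheapest site among the open ones.
{A, B, C, D}: P→C 3·8=24, Q→A 7·23=161, R→B 6·4=24, S→C 4·24=96. Service 305; fixed 632; total 937.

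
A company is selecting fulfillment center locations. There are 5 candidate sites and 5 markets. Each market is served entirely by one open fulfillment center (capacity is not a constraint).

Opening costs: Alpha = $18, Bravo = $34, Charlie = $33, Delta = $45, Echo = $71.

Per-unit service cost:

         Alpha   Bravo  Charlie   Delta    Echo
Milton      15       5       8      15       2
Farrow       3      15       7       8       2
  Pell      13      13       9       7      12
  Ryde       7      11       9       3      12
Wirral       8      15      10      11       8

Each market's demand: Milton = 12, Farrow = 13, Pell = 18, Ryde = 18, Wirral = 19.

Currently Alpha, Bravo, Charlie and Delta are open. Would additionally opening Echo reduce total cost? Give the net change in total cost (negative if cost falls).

Current service cost with {Alpha, Bravo, Charlie, Delta}: 431.
Adding Echo: each market re-picks its cheapest; new service cost 382, saving 49.
Extra fixed cost: 71. Net change = 71 − 49 = 22.
(Totals: 561 → 583.)

No — net change +22 (cost rises by 22).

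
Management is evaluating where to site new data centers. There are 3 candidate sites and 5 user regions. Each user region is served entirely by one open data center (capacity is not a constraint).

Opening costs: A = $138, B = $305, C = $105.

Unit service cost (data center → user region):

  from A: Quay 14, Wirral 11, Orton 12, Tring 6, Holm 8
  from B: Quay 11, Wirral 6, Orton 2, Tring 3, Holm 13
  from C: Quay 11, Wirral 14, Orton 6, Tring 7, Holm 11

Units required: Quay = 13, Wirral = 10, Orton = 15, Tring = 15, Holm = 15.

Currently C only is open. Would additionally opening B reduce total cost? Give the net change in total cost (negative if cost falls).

No — net change +105 (cost rises by 105).

Current service cost with {C}: 643.
Adding B: each user region re-picks its cheapest; new service cost 443, saving 200.
Extra fixed cost: 305. Net change = 305 − 200 = 105.
(Totals: 748 → 853.)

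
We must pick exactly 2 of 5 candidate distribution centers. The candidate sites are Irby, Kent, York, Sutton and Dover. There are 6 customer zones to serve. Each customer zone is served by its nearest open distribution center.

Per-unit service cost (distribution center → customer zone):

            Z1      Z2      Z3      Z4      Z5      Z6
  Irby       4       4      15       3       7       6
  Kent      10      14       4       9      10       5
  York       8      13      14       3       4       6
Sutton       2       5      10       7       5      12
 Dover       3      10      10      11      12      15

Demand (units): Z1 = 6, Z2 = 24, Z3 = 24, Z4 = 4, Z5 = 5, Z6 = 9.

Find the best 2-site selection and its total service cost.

With exactly 2 open, each customer zone uses its cheapest among the chosen.
{Irby, Kent}: Z1→Irby 4·6=24, Z2→Irby 4·24=96, Z3→Kent 4·24=96, Z4→Irby 3·4=12, Z5→Irby 7·5=35, Z6→Kent 5·9=45. Service cost 308.
{Kent, Sutton}: service cost 326
{Irby, Sutton}: service cost 439
Among all 10 size-2 choices, {Irby, Kent} is lowest.

Choose Irby and Kent; total service cost 308.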